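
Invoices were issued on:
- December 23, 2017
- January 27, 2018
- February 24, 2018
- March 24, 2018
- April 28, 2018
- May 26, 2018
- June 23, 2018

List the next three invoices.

All dates are Saturdays, 35, 28, 28, 35, 28, 28 days apart.
Specifically, the 4th Saturday of each month.
July 2018 — 4th Saturday is July 28, 2018.
August 2018 — 4th Saturday is August 25, 2018.
4th Saturday of September 2018: September 22, 2018.

July 28, 2018; August 25, 2018; September 22, 2018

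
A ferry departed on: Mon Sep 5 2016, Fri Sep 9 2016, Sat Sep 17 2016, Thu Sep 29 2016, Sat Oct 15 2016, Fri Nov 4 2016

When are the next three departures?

Mon Nov 28 2016, Mon Dec 26 2016, Fri Jan 27 2017

The spacing grows by 4 each time: 4, 8, 12, 16, 20 days.
Next gap: 24 days. Fri Nov 4 2016 + 24 days = Mon Nov 28 2016.
Next gap: 28 days. Mon Nov 28 2016 + 28 days = Mon Dec 26 2016.
Next gap: 32 days. Mon Dec 26 2016 + 32 days = Fri Jan 27 2017.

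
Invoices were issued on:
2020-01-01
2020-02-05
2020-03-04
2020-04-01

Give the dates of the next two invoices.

2020-05-06, 2020-06-03

All dates are Wednesdays, 35, 28, 28 days apart.
Specifically, the 1st Wednesday of each month.
May 2020 — 1st Wednesday is 2020-05-06.
June 2020 — 1st Wednesday is 2020-06-03.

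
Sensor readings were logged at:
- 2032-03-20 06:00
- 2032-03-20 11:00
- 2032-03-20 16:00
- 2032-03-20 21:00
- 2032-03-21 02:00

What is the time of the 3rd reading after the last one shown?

2032-03-21 17:00

The interval is a steady 5 hours (5, 5, 5, 5).
2032-03-21 02:00 + 5 h = 2032-03-21 07:00.
2032-03-21 07:00 + 5 h = 2032-03-21 12:00.
2032-03-21 12:00 + 5 h = 2032-03-21 17:00.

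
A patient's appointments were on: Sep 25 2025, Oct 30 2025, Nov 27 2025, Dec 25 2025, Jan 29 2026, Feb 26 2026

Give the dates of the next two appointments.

All Thursdays; the gaps (35, 28, 28, 35, 28) vary with month length.
This is the last Thursday of each month.
Last Thursday of March 2026: Mar 26 2026.
Last Thursday of April 2026: Apr 30 2026.

Mar 26 2026, Apr 30 2026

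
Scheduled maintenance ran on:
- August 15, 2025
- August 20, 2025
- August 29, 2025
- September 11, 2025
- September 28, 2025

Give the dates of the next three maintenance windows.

The spacing grows by 4 each time: 5, 9, 13, 17 days.
Next gap: 21 days. September 28, 2025 + 21 days = October 19, 2025.
Next gap: 25 days. October 19, 2025 + 25 days = November 13, 2025.
Next gap: 29 days. November 13, 2025 + 29 days = December 12, 2025.

October 19, 2025; November 13, 2025; December 12, 2025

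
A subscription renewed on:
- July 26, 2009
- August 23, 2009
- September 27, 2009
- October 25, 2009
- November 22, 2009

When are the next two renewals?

All dates are Sundays, 28, 35, 28, 28 days apart.
Specifically, the 4th Sunday of each month.
4th Sunday of December 2009: December 27, 2009.
January 2010 — 4th Sunday is January 24, 2010.

December 27, 2009; January 24, 2010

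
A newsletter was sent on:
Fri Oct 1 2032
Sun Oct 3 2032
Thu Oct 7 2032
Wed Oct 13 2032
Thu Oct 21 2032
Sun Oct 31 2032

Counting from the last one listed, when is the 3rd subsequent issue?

Gaps: 2, 4, 6, 8, 10 days — each gap is 2 larger than the previous one.
Next gap: 12 days. Sun Oct 31 2032 + 12 days = Fri Nov 12 2032.
Next gap: 14 days. Fri Nov 12 2032 + 14 days = Fri Nov 26 2032.
Next gap: 16 days. Fri Nov 26 2032 + 16 days = Sun Dec 12 2032.

Sun Dec 12 2032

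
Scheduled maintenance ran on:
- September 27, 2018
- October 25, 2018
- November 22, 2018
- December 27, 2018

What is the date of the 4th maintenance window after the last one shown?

Gaps: 28, 28, 35 days — a mix of 28 and 35. Every date is a Thursday.
Each is the 4th Thursday of its month.
4th Thursday of January 2019: January 24, 2019.
February 2019 — 4th Thursday is February 28, 2019.
March 2019 — 4th Thursday is March 28, 2019.
April 2019 — 4th Thursday is April 25, 2019.

April 25, 2019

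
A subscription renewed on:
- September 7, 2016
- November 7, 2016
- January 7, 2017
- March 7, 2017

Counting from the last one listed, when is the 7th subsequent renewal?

The day-of-month is always 7 (61, 61, 59 days between events).
So this recurs on the 7th of every 2 months.
Next: May 2017 → May 7, 2017.
Next: July 2017 → July 7, 2017.
September 2017: September 7, 2017.
Next: November 2017 → November 7, 2017.
Next: January 2018 → January 7, 2018.
Next: March 2018 → March 7, 2018.
Next: May 2018 → May 7, 2018.

May 7, 2018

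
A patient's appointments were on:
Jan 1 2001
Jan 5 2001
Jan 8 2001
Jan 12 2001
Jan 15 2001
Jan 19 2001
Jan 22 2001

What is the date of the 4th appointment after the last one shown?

Feb 5 2001

Every event lands on a Monday or Friday (gaps cycle 4, 3, 4, 3, 4, 3).
So the schedule is: every Monday and Friday.
Next Friday: Jan 26 2001.
Next Monday: Jan 29 2001.
Next Friday: Feb 2 2001.
The following Monday is Feb 5 2001.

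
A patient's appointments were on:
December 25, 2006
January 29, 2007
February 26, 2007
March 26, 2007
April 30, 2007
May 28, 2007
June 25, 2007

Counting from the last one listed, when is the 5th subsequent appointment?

Every date is a Monday; gaps 35, 28, 28, 35, 28, 28 days.
Each is the last Monday of its month (at least one falls on the 29th or later, ruling out '4th Monday').
July 2007 ends with Monday July 30, 2007.
August 2007 ends with Monday August 27, 2007.
September 2007 ends with Monday September 24, 2007.
Last Monday of October 2007: October 29, 2007.
Last Monday of November 2007: November 26, 2007.

November 26, 2007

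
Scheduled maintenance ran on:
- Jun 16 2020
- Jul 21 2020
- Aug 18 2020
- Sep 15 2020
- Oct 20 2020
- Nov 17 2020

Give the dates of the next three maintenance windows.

Dec 15 2020, Jan 19 2021, Feb 16 2021

These are Tuesdays at 28- or 35-day spacing (35, 28, 28, 35, 28).
The pattern: 3rd Tuesday of the month.
December 2020 — 3rd Tuesday is Dec 15 2020.
January 2021 — 3rd Tuesday is Jan 19 2021.
3rd Tuesday of February 2021: Feb 16 2021.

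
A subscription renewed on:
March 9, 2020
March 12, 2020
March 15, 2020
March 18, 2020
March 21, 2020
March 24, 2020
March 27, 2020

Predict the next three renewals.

March 30, 2020; April 2, 2020; April 5, 2020

The spacing is 3, 3, 3, 3, 3, 3 days — always 3 days.
March 27, 2020 + 3 days = March 30, 2020.
March 30, 2020 + 3 days = April 2, 2020.
April 2, 2020 + 3 days = April 5, 2020.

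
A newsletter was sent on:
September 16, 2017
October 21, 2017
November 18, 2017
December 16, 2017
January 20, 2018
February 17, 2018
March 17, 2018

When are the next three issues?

These are Saturdays at 28- or 35-day spacing (35, 28, 28, 35, 28, 28).
The pattern: 3rd Saturday of the month.
April 2018 — 3rd Saturday is April 21, 2018.
3rd Saturday of May 2018: May 19, 2018.
June 2018 — 3rd Saturday is June 16, 2018.

April 21, 2018; May 19, 2018; June 16, 2018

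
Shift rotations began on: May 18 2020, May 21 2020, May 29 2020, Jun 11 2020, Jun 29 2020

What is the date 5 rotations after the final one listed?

Dec 11 2020

The spacing grows by 5 each time: 3, 8, 13, 18 days.
Next gap: 23 days. Jun 29 2020 + 23 days = Jul 22 2020.
Next gap: 28 days. Jul 22 2020 + 28 days = Aug 19 2020.
Next gap: 33 days. Aug 19 2020 + 33 days = Sep 21 2020.
Next gap: 38 days. Sep 21 2020 + 38 days = Oct 29 2020.
Next gap: 43 days. Oct 29 2020 + 43 days = Dec 11 2020.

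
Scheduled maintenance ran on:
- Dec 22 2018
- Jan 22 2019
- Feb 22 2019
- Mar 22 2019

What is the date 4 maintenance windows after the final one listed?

Jul 22 2019

The day-of-month is always 22 (31, 31, 28 days between events).
So this recurs on the 22nd of each month.
Next: April 2019 → Apr 22 2019.
Next: May 2019 → May 22 2019.
June 2019: Jun 22 2019.
Next: July 2019 → Jul 22 2019.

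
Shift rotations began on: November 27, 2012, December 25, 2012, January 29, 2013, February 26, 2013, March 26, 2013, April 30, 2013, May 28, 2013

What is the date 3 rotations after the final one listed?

August 27, 2013

All Tuesdays; the gaps (28, 35, 28, 28, 35, 28) vary with month length.
This is the last Tuesday of each month.
June 2013 ends with Tuesday June 25, 2013.
July 2013 ends with Tuesday July 30, 2013.
Last Tuesday of August 2013: August 27, 2013.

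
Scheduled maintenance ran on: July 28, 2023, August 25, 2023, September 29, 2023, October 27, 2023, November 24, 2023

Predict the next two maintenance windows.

Every date is a Friday; gaps 28, 35, 28, 28 days.
Each is the last Friday of its month (at least one falls on the 29th or later, ruling out '4th Friday').
Last Friday of December 2023: December 29, 2023.
Last Friday of January 2024: January 26, 2024.

December 29, 2023; January 26, 2024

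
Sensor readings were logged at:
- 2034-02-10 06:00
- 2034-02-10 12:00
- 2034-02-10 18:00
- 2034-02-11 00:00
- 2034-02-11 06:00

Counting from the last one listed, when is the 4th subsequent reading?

Spacing: 6, 6, 6, 6 h — constant 6 h.
2034-02-11 06:00 + 6 h = 2034-02-11 12:00.
2034-02-11 12:00 + 6 h = 2034-02-11 18:00.
2034-02-11 18:00 + 6 h = 2034-02-12 00:00.
2034-02-12 00:00 + 6 h = 2034-02-12 06:00.

2034-02-12 06:00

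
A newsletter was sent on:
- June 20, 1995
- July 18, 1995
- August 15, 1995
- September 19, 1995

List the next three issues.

October 17, 1995; November 21, 1995; December 19, 1995

Gaps: 28, 28, 35 days — a mix of 28 and 35. Every date is a Tuesday.
Each is the 3rd Tuesday of its month.
October 1995 — 3rd Tuesday is October 17, 1995.
November 1995 — 3rd Tuesday is November 21, 1995.
December 1995 — 3rd Tuesday is December 19, 1995.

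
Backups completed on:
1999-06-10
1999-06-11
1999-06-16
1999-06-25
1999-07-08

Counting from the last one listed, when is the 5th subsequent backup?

1999-11-10

Intervals are 1, 5, 9, 13 days — an arithmetic progression with common difference 4.
Next gap: 17 days. 1999-07-08 + 17 days = 1999-07-25.
Next gap: 21 days. 1999-07-25 + 21 days = 1999-08-15.
Next gap: 25 days. 1999-08-15 + 25 days = 1999-09-09.
Next gap: 29 days. 1999-09-09 + 29 days = 1999-10-08.
Next gap: 33 days. 1999-10-08 + 33 days = 1999-11-10.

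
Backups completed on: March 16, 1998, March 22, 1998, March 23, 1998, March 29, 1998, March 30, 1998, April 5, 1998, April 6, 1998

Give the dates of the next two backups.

The gap pattern 6, 1, 6, 1, 6, 1 repeats every 2 events.
These are the Mondays and Sundays of each week.
Next Sunday: April 12, 1998.
The following Monday is April 13, 1998.

April 12, 1998; April 13, 1998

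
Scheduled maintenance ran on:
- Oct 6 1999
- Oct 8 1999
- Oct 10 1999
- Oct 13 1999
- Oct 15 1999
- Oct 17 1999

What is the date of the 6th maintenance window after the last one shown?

Oct 31 1999

Gaps: 2, 2, 3, 2, 2 days — not constant, but cyclic with period 3.
The events fall on every Wednesday, Friday and Sunday.
The following Wednesday is Oct 20 1999.
The following Friday is Oct 22 1999.
The following Sunday is Oct 24 1999.
The following Wednesday is Oct 27 1999.
The following Friday is Oct 29 1999.
Next Sunday: Oct 31 1999.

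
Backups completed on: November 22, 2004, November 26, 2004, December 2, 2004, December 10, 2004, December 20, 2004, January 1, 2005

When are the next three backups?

The spacing grows by 2 each time: 4, 6, 8, 10, 12 days.
Next gap: 14 days. January 1, 2005 + 14 days = January 15, 2005.
Next gap: 16 days. January 15, 2005 + 16 days = January 31, 2005.
Next gap: 18 days. January 31, 2005 + 18 days = February 18, 2005.

January 15, 2005; January 31, 2005; February 18, 2005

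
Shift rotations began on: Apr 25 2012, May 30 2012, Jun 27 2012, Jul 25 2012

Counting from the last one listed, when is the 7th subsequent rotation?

Feb 27 2013

All Wednesdays; the gaps (35, 28, 28) vary with month length.
This is the last Wednesday of each month.
August 2012 ends with Wednesday Aug 29 2012.
Last Wednesday of September 2012: Sep 26 2012.
October 2012 ends with Wednesday Oct 31 2012.
November 2012 ends with Wednesday Nov 28 2012.
December 2012 ends with Wednesday Dec 26 2012.
January 2013 ends with Wednesday Jan 30 2013.
February 2013 ends with Wednesday Feb 27 2013.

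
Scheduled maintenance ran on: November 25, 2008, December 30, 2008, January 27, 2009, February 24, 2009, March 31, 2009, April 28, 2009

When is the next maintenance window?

May 26, 2009

These are Tuesdays with 35, 28, 28, 35, 28-day gaps.
Each is the final Tuesday of its month — December 30, 2008 is past the 28th, so '4th Tuesday' doesn't fit.
Last Tuesday of May 2009: May 26, 2009.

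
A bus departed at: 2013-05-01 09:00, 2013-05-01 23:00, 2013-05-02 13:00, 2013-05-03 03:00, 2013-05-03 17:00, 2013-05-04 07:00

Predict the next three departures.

2013-05-04 21:00, 2013-05-05 11:00, 2013-05-06 01:00

Gaps: 14, 14, 14, 14, 14 hours — each event is 14 hours after the previous one.
2013-05-04 07:00 + 14 h = 2013-05-04 21:00.
2013-05-04 21:00 + 14 h = 2013-05-05 11:00.
2013-05-05 11:00 + 14 h = 2013-05-06 01:00.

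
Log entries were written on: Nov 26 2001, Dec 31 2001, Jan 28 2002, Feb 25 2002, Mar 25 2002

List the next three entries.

Apr 29 2002, May 27 2002, Jun 24 2002

Every date is a Monday; gaps 35, 28, 28, 28 days.
Each is the last Monday of its month (at least one falls on the 29th or later, ruling out '4th Monday').
April 2002 ends with Monday Apr 29 2002.
May 2002 ends with Monday May 27 2002.
June 2002 ends with Monday Jun 24 2002.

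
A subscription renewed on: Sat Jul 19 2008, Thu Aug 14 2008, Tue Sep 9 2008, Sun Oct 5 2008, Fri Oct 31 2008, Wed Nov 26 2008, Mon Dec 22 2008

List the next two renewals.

Gaps between consecutive events: 26, 26, 26, 26, 26, 26 days — a constant 26-day interval.
Mon Dec 22 2008 + 26 days = Sat Jan 17 2009.
Sat Jan 17 2009 + 26 days = Thu Feb 12 2009.

Sat Jan 17 2009, Thu Feb 12 2009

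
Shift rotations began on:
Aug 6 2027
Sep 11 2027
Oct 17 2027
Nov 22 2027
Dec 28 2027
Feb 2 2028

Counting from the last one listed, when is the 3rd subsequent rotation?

May 20 2028

The spacing is 36, 36, 36, 36, 36 days — always 36 days.
Feb 2 2028 + 36 days = Mar 9 2028.
Mar 9 2028 + 36 days = Apr 14 2028.
Apr 14 2028 + 36 days = May 20 2028.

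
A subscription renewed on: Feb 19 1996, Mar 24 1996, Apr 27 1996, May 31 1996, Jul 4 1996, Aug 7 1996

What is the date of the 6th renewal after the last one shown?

Feb 27 1997

The spacing is 34, 34, 34, 34, 34 days — always 34 days.
Aug 7 1996 + 34 days = Sep 10 1996.
Sep 10 1996 + 34 days = Oct 14 1996.
Oct 14 1996 + 34 days = Nov 17 1996.
Nov 17 1996 + 34 days = Dec 21 1996.
Dec 21 1996 + 34 days = Jan 24 1997.
Jan 24 1997 + 34 days = Feb 27 1997.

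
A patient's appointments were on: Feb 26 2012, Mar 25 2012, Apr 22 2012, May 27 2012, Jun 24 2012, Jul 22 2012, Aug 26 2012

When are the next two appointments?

Sep 23 2012, Oct 28 2012

All dates are Sundays, 28, 28, 35, 28, 28, 35 days apart.
Specifically, the 4th Sunday of each month.
September 2012 — 4th Sunday is Sep 23 2012.
4th Sunday of October 2012: Oct 28 2012.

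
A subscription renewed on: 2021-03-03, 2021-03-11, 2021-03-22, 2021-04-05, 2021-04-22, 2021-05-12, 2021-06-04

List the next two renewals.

The spacing grows by 3 each time: 8, 11, 14, 17, 20, 23 days.
Next gap: 26 days. 2021-06-04 + 26 days = 2021-06-30.
Next gap: 29 days. 2021-06-30 + 29 days = 2021-07-29.

2021-06-30, 2021-07-29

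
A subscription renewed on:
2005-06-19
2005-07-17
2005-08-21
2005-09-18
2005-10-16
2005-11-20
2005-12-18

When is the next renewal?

These are Sundays at 28- or 35-day spacing (28, 35, 28, 28, 35, 28).
The pattern: 3rd Sunday of the month.
January 2006 — 3rd Sunday is 2006-01-15.

2006-01-15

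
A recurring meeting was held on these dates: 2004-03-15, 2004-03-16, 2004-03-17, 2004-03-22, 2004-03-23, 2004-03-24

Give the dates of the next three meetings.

2004-03-29, 2004-03-30, 2004-03-31

Gaps: 1, 1, 5, 1, 1 days — not constant, but cyclic with period 3.
The events fall on every Monday, Tuesday and Wednesday.
Next Monday: 2004-03-29.
The following Tuesday is 2004-03-30.
Next Wednesday: 2004-03-31.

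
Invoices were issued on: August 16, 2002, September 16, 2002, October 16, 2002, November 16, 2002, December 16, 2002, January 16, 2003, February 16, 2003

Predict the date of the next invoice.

March 16, 2003

The day-of-month is always 16 (31, 30, 31, 30, 31, 31 days between events).
So this recurs on the 16th of each month.
Next: March 2003 → March 16, 2003.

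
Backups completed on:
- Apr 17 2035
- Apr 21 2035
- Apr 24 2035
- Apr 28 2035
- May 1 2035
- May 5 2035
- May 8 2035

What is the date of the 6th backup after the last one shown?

May 29 2035

Every event lands on a Tuesday or Saturday (gaps cycle 4, 3, 4, 3, 4, 3).
So the schedule is: every Tuesday and Saturday.
The following Saturday is May 12 2035.
The following Tuesday is May 15 2035.
Next Saturday: May 19 2035.
The following Tuesday is May 22 2035.
The following Saturday is May 26 2035.
Next Tuesday: May 29 2035.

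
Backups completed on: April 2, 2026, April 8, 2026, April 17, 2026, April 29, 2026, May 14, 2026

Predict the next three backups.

Gaps: 6, 9, 12, 15 days — each gap is 3 larger than the previous one.
Next gap: 18 days. May 14, 2026 + 18 days = June 1, 2026.
Next gap: 21 days. June 1, 2026 + 21 days = June 22, 2026.
Next gap: 24 days. June 22, 2026 + 24 days = July 16, 2026.

June 1, 2026; June 22, 2026; July 16, 2026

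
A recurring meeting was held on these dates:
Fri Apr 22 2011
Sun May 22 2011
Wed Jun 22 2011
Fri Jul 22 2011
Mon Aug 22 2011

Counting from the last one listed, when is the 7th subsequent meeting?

Thu Mar 22 2012

The day-of-month is always 22 (30, 31, 30, 31 days between events).
So this recurs on the 22nd of each month.
Next: September 2011 → Thu Sep 22 2011.
October 2011: Sat Oct 22 2011.
Next: November 2011 → Tue Nov 22 2011.
Next: December 2011 → Thu Dec 22 2011.
January 2012: Sun Jan 22 2012.
February 2012: Wed Feb 22 2012.
Next: March 2012 → Thu Mar 22 2012.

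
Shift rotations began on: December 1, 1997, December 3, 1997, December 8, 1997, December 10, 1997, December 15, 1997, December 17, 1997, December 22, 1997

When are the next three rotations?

Gaps: 2, 5, 2, 5, 2, 5 days — not constant, but cyclic with period 2.
The events fall on every Monday and Wednesday.
The following Wednesday is December 24, 1997.
The following Monday is December 29, 1997.
Next Wednesday: December 31, 1997.

December 24, 1997; December 29, 1997; December 31, 1997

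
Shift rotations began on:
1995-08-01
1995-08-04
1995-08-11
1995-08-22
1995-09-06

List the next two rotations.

Intervals are 3, 7, 11, 15 days — an arithmetic progression with common difference 4.
Next gap: 19 days. 1995-09-06 + 19 days = 1995-09-25.
Next gap: 23 days. 1995-09-25 + 23 days = 1995-10-18.

1995-09-25, 1995-10-18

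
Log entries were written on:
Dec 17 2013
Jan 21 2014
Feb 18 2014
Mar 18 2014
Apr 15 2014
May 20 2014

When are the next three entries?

These are Tuesdays at 28- or 35-day spacing (35, 28, 28, 28, 35).
The pattern: 3rd Tuesday of the month.
3rd Tuesday of June 2014: Jun 17 2014.
3rd Tuesday of July 2014: Jul 15 2014.
August 2014 — 3rd Tuesday is Aug 19 2014.

Jun 17 2014, Jul 15 2014, Aug 19 2014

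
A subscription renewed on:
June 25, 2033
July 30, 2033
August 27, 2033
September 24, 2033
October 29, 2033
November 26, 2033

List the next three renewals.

Every date is a Saturday; gaps 35, 28, 28, 35, 28 days.
Each is the last Saturday of its month (at least one falls on the 29th or later, ruling out '4th Saturday').
December 2033 ends with Saturday December 31, 2033.
January 2034 ends with Saturday January 28, 2034.
February 2034 ends with Saturday February 25, 2034.

December 31, 2033; January 28, 2034; February 25, 2034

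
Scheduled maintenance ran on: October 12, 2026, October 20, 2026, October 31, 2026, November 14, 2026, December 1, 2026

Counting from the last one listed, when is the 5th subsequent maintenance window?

The spacing grows by 3 each time: 8, 11, 14, 17 days.
Next gap: 20 days. December 1, 2026 + 20 days = December 21, 2026.
Next gap: 23 days. December 21, 2026 + 23 days = January 13, 2027.
Next gap: 26 days. January 13, 2027 + 26 days = February 8, 2027.
Next gap: 29 days. February 8, 2027 + 29 days = March 9, 2027.
Next gap: 32 days. March 9, 2027 + 32 days = April 10, 2027.

April 10, 2027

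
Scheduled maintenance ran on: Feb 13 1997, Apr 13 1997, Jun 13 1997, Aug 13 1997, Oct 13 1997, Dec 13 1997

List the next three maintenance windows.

Gaps: 59, 61, 61, 61, 61 days — not constant. Every event is on the 13th of the month.
Pattern: the 13th of every 2 months.
February 1998: Feb 13 1998.
April 1998: Apr 13 1998.
June 1998: Jun 13 1998.

Feb 13 1998, Apr 13 1998, Jun 13 1998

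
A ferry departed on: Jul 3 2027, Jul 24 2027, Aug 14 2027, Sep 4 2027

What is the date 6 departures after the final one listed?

The spacing is 21, 21, 21 days — always 21 days.
Sep 4 2027 + 21 days = Sep 25 2027.
Sep 25 2027 + 21 days = Oct 16 2027.
Oct 16 2027 + 21 days = Nov 6 2027.
Nov 6 2027 + 21 days = Nov 27 2027.
Nov 27 2027 + 21 days = Dec 18 2027.
Dec 18 2027 + 21 days = Jan 8 2028.

Jan 8 2028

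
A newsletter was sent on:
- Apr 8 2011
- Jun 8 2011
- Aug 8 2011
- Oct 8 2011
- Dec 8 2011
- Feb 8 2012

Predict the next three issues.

Apr 8 2012, Jun 8 2012, Aug 8 2012

Gaps: 61, 61, 61, 61, 62 days — not constant. Every event is on the 8th of the month.
Pattern: the 8th of every 2 months.
Next: April 2012 → Apr 8 2012.
June 2012: Jun 8 2012.
Next: August 2012 → Aug 8 2012.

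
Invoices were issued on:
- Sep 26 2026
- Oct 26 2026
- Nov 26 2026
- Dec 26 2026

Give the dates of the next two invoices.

Gaps: 30, 31, 30 days — not constant. Every event is on the 26th of the month.
Pattern: the 26th of each month.
January 2027: Jan 26 2027.
February 2027: Feb 26 2027.

Jan 26 2027, Feb 26 2027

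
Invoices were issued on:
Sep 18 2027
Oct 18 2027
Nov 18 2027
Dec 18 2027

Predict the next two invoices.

Each date is the 18th; the gaps (30, 31, 30) track the month lengths.
The rule is the 18th of each month.
January 2028: Jan 18 2028.
Next: February 2028 → Feb 18 2028.

Jan 18 2028, Feb 18 2028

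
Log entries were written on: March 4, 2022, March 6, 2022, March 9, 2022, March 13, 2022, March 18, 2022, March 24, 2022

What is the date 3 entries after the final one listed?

The spacing grows by 1 each time: 2, 3, 4, 5, 6 days.
Next gap: 7 days. March 24, 2022 + 7 days = March 31, 2022.
Next gap: 8 days. March 31, 2022 + 8 days = April 8, 2022.
Next gap: 9 days. April 8, 2022 + 9 days = April 17, 2022.

April 17, 2022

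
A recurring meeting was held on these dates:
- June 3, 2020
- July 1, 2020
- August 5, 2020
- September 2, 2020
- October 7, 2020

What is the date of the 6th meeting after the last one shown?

All dates are Wednesdays, 28, 35, 28, 35 days apart.
Specifically, the 1st Wednesday of each month.
November 2020 — 1st Wednesday is November 4, 2020.
1st Wednesday of December 2020: December 2, 2020.
January 2021 — 1st Wednesday is January 6, 2021.
February 2021 — 1st Wednesday is February 3, 2021.
March 2021 — 1st Wednesday is March 3, 2021.
1st Wednesday of April 2021: April 7, 2021.

April 7, 2021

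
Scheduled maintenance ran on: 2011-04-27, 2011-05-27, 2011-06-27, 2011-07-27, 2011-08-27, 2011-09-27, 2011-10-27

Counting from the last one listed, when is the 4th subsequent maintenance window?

2012-02-27

Gaps: 30, 31, 30, 31, 31, 30 days — not constant. Every event is on the 27th of the month.
Pattern: the 27th of each month.
November 2011: 2011-11-27.
December 2011: 2011-12-27.
Next: January 2012 → 2012-01-27.
Next: February 2012 → 2012-02-27.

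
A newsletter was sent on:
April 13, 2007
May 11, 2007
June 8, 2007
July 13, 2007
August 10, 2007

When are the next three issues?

September 14, 2007; October 12, 2007; November 9, 2007

Gaps: 28, 28, 35, 28 days — a mix of 28 and 35. Every date is a Friday.
Each is the 2nd Friday of its month.
September 2007 — 2nd Friday is September 14, 2007.
2nd Friday of October 2007: October 12, 2007.
2nd Friday of November 2007: November 9, 2007.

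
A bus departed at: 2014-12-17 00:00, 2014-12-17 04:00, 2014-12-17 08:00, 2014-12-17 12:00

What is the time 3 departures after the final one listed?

2014-12-18 00:00

Spacing: 4, 4, 4 h — constant 4 h.
2014-12-17 12:00 + 4 h = 2014-12-17 16:00.
2014-12-17 16:00 + 4 h = 2014-12-17 20:00.
2014-12-17 20:00 + 4 h = 2014-12-18 00:00.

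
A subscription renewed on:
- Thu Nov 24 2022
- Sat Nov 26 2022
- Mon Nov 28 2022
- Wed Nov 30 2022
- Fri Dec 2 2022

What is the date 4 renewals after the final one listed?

Sat Dec 10 2022

Every event comes 2 days after the last (2, 2, 2, 2).
Fri Dec 2 2022 + 2 days = Sun Dec 4 2022.
Sun Dec 4 2022 + 2 days = Tue Dec 6 2022.
Tue Dec 6 2022 + 2 days = Thu Dec 8 2022.
Thu Dec 8 2022 + 2 days = Sat Dec 10 2022.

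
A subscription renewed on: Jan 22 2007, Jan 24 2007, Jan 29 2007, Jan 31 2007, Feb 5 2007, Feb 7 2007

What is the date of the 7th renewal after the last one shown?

Every event lands on a Monday or Wednesday (gaps cycle 2, 5, 2, 5, 2).
So the schedule is: every Monday and Wednesday.
Next Monday: Feb 12 2007.
The following Wednesday is Feb 14 2007.
Next Monday: Feb 19 2007.
The following Wednesday is Feb 21 2007.
The following Monday is Feb 26 2007.
The following Wednesday is Feb 28 2007.
The following Monday is Mar 5 2007.

Mar 5 2007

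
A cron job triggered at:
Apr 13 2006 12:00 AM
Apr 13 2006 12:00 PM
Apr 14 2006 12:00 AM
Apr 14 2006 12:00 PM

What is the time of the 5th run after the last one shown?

Gaps: 12, 12, 12 hours — each event is 12 hours after the previous one.
Apr 14 2006 12:00 PM + 12 h = Apr 15 2006 12:00 AM.
Apr 15 2006 12:00 AM + 12 h = Apr 15 2006 12:00 PM.
Apr 15 2006 12:00 PM + 12 h = Apr 16 2006 12:00 AM.
Apr 16 2006 12:00 AM + 12 h = Apr 16 2006 12:00 PM.
Apr 16 2006 12:00 PM + 12 h = Apr 17 2006 12:00 AM.

Apr 17 2006 12:00 AM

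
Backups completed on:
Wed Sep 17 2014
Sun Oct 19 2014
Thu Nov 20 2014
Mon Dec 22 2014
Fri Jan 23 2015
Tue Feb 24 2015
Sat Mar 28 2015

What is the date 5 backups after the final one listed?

Fri Sep 4 2015

Every event comes 32 days after the last (32, 32, 32, 32, 32, 32).
Sat Mar 28 2015 + 32 days = Wed Apr 29 2015.
Wed Apr 29 2015 + 32 days = Sun May 31 2015.
Sun May 31 2015 + 32 days = Thu Jul 2 2015.
Thu Jul 2 2015 + 32 days = Mon Aug 3 2015.
Mon Aug 3 2015 + 32 days = Fri Sep 4 2015.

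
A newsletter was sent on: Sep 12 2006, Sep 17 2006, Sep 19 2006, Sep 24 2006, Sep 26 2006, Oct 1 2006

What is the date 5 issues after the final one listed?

Gaps: 5, 2, 5, 2, 5 days — not constant, but cyclic with period 2.
The events fall on every Tuesday and Sunday.
The following Tuesday is Oct 3 2006.
The following Sunday is Oct 8 2006.
Next Tuesday: Oct 10 2006.
Next Sunday: Oct 15 2006.
The following Tuesday is Oct 17 2006.

Oct 17 2006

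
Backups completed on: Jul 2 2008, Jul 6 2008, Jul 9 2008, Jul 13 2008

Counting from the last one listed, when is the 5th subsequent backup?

The gap pattern 4, 3, 4 repeats every 2 events.
These are the Wednesdays and Sundays of each week.
Next Wednesday: Jul 16 2008.
Next Sunday: Jul 20 2008.
Next Wednesday: Jul 23 2008.
The following Sunday is Jul 27 2008.
The following Wednesday is Jul 30 2008.

Jul 30 2008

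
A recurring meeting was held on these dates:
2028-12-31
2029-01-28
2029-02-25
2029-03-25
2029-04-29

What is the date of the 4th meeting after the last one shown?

These are Sundays with 28, 28, 28, 35-day gaps.
Each is the final Sunday of its month — 2028-12-31 is past the 28th, so '4th Sunday' doesn't fit.
May 2029 ends with Sunday 2029-05-27.
June 2029 ends with Sunday 2029-06-24.
Last Sunday of July 2029: 2029-07-29.
August 2029 ends with Sunday 2029-08-26.

2029-08-26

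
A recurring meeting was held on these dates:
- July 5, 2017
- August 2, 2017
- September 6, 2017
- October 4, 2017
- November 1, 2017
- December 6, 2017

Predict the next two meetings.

January 3, 2018; February 7, 2018

These are Wednesdays at 28- or 35-day spacing (28, 35, 28, 28, 35).
The pattern: 1st Wednesday of the month.
January 2018 — 1st Wednesday is January 3, 2018.
February 2018 — 1st Wednesday is February 7, 2018.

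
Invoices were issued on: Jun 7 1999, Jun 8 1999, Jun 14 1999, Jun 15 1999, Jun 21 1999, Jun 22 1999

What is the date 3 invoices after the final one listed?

The gap pattern 1, 6, 1, 6, 1 repeats every 2 events.
These are the Mondays and Tuesdays of each week.
The following Monday is Jun 28 1999.
Next Tuesday: Jun 29 1999.
The following Monday is Jul 5 1999.

Jul 5 1999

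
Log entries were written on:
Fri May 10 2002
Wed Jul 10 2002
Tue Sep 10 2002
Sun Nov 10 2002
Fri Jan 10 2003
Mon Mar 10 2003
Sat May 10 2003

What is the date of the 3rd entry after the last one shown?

The day-of-month is always 10 (61, 62, 61, 61, 59, 61 days between events).
So this recurs on the 10th of every 2 months.
Next: July 2003 → Thu Jul 10 2003.
Next: September 2003 → Wed Sep 10 2003.
Next: November 2003 → Mon Nov 10 2003.

Mon Nov 10 2003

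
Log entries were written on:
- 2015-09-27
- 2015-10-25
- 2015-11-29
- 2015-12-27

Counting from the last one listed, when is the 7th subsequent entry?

2016-07-31

Every date is a Sunday; gaps 28, 35, 28 days.
Each is the last Sunday of its month (at least one falls on the 29th or later, ruling out '4th Sunday').
January 2016 ends with Sunday 2016-01-31.
February 2016 ends with Sunday 2016-02-28.
March 2016 ends with Sunday 2016-03-27.
April 2016 ends with Sunday 2016-04-24.
Last Sunday of May 2016: 2016-05-29.
June 2016 ends with Sunday 2016-06-26.
Last Sunday of July 2016: 2016-07-31.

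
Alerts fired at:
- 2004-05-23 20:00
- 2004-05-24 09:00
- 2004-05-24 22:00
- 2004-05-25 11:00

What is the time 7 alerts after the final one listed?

Spacing: 13, 13, 13 h — constant 13 h.
2004-05-25 11:00 + 13 h = 2004-05-26 00:00.
2004-05-26 00:00 + 13 h = 2004-05-26 13:00.
2004-05-26 13:00 + 13 h = 2004-05-27 02:00.
2004-05-27 02:00 + 13 h = 2004-05-27 15:00.
2004-05-27 15:00 + 13 h = 2004-05-28 04:00.
2004-05-28 04:00 + 13 h = 2004-05-28 17:00.
2004-05-28 17:00 + 13 h = 2004-05-29 06:00.

2004-05-29 06:00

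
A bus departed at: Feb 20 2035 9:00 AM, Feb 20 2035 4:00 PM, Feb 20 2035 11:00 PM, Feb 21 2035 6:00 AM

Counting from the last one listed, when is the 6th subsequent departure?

Feb 23 2035 12:00 AM

Spacing: 7, 7, 7 h — constant 7 h.
Feb 21 2035 6:00 AM + 7 h = Feb 21 2035 1:00 PM.
Feb 21 2035 1:00 PM + 7 h = Feb 21 2035 8:00 PM.
Feb 21 2035 8:00 PM + 7 h = Feb 22 2035 3:00 AM.
Feb 22 2035 3:00 AM + 7 h = Feb 22 2035 10:00 AM.
Feb 22 2035 10:00 AM + 7 h = Feb 22 2035 5:00 PM.
Feb 22 2035 5:00 PM + 7 h = Feb 23 2035 12:00 AM.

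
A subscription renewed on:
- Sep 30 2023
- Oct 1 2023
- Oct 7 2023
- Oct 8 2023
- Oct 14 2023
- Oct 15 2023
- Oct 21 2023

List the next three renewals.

Oct 22 2023, Oct 28 2023, Oct 29 2023

Gaps: 1, 6, 1, 6, 1, 6 days — not constant, but cyclic with period 2.
The events fall on every Saturday and Sunday.
The following Sunday is Oct 22 2023.
Next Saturday: Oct 28 2023.
Next Sunday: Oct 29 2023.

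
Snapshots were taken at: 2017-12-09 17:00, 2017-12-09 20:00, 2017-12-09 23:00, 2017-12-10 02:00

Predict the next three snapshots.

2017-12-10 05:00, 2017-12-10 08:00, 2017-12-10 11:00

The interval is a steady 3 hours (3, 3, 3).
2017-12-10 02:00 + 3 h = 2017-12-10 05:00.
2017-12-10 05:00 + 3 h = 2017-12-10 08:00.
2017-12-10 08:00 + 3 h = 2017-12-10 11:00.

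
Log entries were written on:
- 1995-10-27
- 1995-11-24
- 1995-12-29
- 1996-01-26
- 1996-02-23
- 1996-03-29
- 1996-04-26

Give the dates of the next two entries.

1996-05-31, 1996-06-28

All Fridays; the gaps (28, 35, 28, 28, 35, 28) vary with month length.
This is the last Friday of each month.
Last Friday of May 1996: 1996-05-31.
June 1996 ends with Friday 1996-06-28.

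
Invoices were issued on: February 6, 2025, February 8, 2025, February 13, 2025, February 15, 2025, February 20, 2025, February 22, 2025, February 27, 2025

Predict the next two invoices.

Gaps: 2, 5, 2, 5, 2, 5 days — not constant, but cyclic with period 2.
The events fall on every Thursday and Saturday.
Next Saturday: March 1, 2025.
The following Thursday is March 6, 2025.

March 1, 2025; March 6, 2025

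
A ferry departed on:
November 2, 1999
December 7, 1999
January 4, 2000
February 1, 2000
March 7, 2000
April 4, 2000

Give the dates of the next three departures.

May 2, 2000; June 6, 2000; July 4, 2000

Gaps: 35, 28, 28, 35, 28 days — a mix of 28 and 35. Every date is a Tuesday.
Each is the 1st Tuesday of its month.
May 2000 — 1st Tuesday is May 2, 2000.
1st Tuesday of June 2000: June 6, 2000.
1st Tuesday of July 2000: July 4, 2000.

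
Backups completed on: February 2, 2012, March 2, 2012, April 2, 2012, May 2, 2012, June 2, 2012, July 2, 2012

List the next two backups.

Gaps: 29, 31, 30, 31, 30 days — not constant. Every event is on the 2nd of the month.
Pattern: the 2nd of each month.
August 2012: August 2, 2012.
Next: September 2012 → September 2, 2012.

August 2, 2012; September 2, 2012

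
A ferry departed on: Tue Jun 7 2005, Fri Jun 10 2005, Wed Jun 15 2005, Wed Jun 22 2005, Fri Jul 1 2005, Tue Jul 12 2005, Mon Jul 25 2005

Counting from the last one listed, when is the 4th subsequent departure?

Gaps: 3, 5, 7, 9, 11, 13 days — each gap is 2 larger than the previous one.
Next gap: 15 days. Mon Jul 25 2005 + 15 days = Tue Aug 9 2005.
Next gap: 17 days. Tue Aug 9 2005 + 17 days = Fri Aug 26 2005.
Next gap: 19 days. Fri Aug 26 2005 + 19 days = Wed Sep 14 2005.
Next gap: 21 days. Wed Sep 14 2005 + 21 days = Wed Oct 5 2005.

Wed Oct 5 2005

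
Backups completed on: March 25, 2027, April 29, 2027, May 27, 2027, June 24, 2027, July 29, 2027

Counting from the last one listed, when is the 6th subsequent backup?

January 27, 2028

Every date is a Thursday; gaps 35, 28, 28, 35 days.
Each is the last Thursday of its month (at least one falls on the 29th or later, ruling out '4th Thursday').
August 2027 ends with Thursday August 26, 2027.
Last Thursday of September 2027: September 30, 2027.
October 2027 ends with Thursday October 28, 2027.
November 2027 ends with Thursday November 25, 2027.
December 2027 ends with Thursday December 30, 2027.
January 2028 ends with Thursday January 27, 2028.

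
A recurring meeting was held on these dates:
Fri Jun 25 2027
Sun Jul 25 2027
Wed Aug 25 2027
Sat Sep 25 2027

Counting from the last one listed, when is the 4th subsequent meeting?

Tue Jan 25 2028

Gaps: 30, 31, 31 days — not constant. Every event is on the 25th of the month.
Pattern: the 25th of each month.
October 2027: Mon Oct 25 2027.
November 2027: Thu Nov 25 2027.
Next: December 2027 → Sat Dec 25 2027.
Next: January 2028 → Tue Jan 25 2028.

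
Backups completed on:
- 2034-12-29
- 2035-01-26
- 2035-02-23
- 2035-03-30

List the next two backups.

2035-04-27, 2035-05-25

These are Fridays with 28, 28, 35-day gaps.
Each is the final Friday of its month — 2034-12-29 is past the 28th, so '4th Friday' doesn't fit.
April 2035 ends with Friday 2035-04-27.
Last Friday of May 2035: 2035-05-25.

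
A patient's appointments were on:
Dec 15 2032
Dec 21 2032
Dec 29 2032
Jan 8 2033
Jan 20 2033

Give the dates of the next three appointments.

Feb 3 2033, Feb 19 2033, Mar 9 2033

The spacing grows by 2 each time: 6, 8, 10, 12 days.
Next gap: 14 days. Jan 20 2033 + 14 days = Feb 3 2033.
Next gap: 16 days. Feb 3 2033 + 16 days = Feb 19 2033.
Next gap: 18 days. Feb 19 2033 + 18 days = Mar 9 2033.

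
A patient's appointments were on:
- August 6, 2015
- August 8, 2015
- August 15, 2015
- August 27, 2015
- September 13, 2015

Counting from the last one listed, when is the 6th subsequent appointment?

April 7, 2016

The spacing grows by 5 each time: 2, 7, 12, 17 days.
Next gap: 22 days. September 13, 2015 + 22 days = October 5, 2015.
Next gap: 27 days. October 5, 2015 + 27 days = November 1, 2015.
Next gap: 32 days. November 1, 2015 + 32 days = December 3, 2015.
Next gap: 37 days. December 3, 2015 + 37 days = January 9, 2016.
Next gap: 42 days. January 9, 2016 + 42 days = February 20, 2016.
Next gap: 47 days. February 20, 2016 + 47 days = April 7, 2016.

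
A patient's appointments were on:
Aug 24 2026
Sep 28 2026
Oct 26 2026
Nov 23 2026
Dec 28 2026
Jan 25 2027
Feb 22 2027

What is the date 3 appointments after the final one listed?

These are Mondays at 28- or 35-day spacing (35, 28, 28, 35, 28, 28).
The pattern: 4th Monday of the month.
March 2027 — 4th Monday is Mar 22 2027.
April 2027 — 4th Monday is Apr 26 2027.
4th Monday of May 2027: May 24 2027.

May 24 2027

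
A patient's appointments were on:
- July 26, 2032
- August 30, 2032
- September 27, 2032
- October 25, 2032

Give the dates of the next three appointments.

November 29, 2032; December 27, 2032; January 31, 2033

Every date is a Monday; gaps 35, 28, 28 days.
Each is the last Monday of its month (at least one falls on the 29th or later, ruling out '4th Monday').
November 2032 ends with Monday November 29, 2032.
Last Monday of December 2032: December 27, 2032.
Last Monday of January 2033: January 31, 2033.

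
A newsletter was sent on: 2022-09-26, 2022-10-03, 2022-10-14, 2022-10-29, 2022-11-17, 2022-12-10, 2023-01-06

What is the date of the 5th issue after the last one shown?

Intervals are 7, 11, 15, 19, 23, 27 days — an arithmetic progression with common difference 4.
Next gap: 31 days. 2023-01-06 + 31 days = 2023-02-06.
Next gap: 35 days. 2023-02-06 + 35 days = 2023-03-13.
Next gap: 39 days. 2023-03-13 + 39 days = 2023-04-21.
Next gap: 43 days. 2023-04-21 + 43 days = 2023-06-03.
Next gap: 47 days. 2023-06-03 + 47 days = 2023-07-20.

2023-07-20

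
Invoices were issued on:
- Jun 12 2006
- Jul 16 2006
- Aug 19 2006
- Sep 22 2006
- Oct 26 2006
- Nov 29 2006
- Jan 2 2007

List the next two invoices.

Feb 5 2007, Mar 11 2007

Gaps between consecutive events: 34, 34, 34, 34, 34, 34 days — a constant 34-day interval.
Jan 2 2007 + 34 days = Feb 5 2007.
Feb 5 2007 + 34 days = Mar 11 2007.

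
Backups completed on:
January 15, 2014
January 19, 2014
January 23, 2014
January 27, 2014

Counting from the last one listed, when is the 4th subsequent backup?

February 12, 2014

The spacing is 4, 4, 4 days — always 4 days.
January 27, 2014 + 4 days = January 31, 2014.
January 31, 2014 + 4 days = February 4, 2014.
February 4, 2014 + 4 days = February 8, 2014.
February 8, 2014 + 4 days = February 12, 2014.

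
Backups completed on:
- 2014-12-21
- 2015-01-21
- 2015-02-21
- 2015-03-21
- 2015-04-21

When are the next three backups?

Gaps: 31, 31, 28, 31 days — not constant. Every event is on the 21st of the month.
Pattern: the 21st of each month.
May 2015: 2015-05-21.
June 2015: 2015-06-21.
Next: July 2015 → 2015-07-21.

2015-05-21, 2015-06-21, 2015-07-21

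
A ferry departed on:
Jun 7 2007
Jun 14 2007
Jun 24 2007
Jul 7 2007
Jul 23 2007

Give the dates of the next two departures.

Gaps: 7, 10, 13, 16 days — each gap is 3 larger than the previous one.
Next gap: 19 days. Jul 23 2007 + 19 days = Aug 11 2007.
Next gap: 22 days. Aug 11 2007 + 22 days = Sep 2 2007.

Aug 11 2007, Sep 2 2007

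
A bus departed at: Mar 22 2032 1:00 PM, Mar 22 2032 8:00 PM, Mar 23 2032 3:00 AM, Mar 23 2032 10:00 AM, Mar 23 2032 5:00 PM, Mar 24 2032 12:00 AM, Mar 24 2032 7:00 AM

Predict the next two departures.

Gaps: 7, 7, 7, 7, 7, 7 hours — each event is 7 hours after the previous one.
Mar 24 2032 7:00 AM + 7 h = Mar 24 2032 2:00 PM.
Mar 24 2032 2:00 PM + 7 h = Mar 24 2032 9:00 PM.

Mar 24 2032 2:00 PM, Mar 24 2032 9:00 PM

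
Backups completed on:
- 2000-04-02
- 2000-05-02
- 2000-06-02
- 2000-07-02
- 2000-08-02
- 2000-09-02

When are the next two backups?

2000-10-02, 2000-11-02

Gaps: 30, 31, 30, 31, 31 days — not constant. Every event is on the 2nd of the month.
Pattern: the 2nd of each month.
Next: October 2000 → 2000-10-02.
November 2000: 2000-11-02.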